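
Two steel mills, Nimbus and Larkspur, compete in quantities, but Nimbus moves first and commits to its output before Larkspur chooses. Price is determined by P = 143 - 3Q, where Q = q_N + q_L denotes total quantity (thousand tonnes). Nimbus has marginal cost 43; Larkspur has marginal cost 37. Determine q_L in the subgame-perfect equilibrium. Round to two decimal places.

Solve by backward induction. Given q_N, the follower Larkspur maximises π_L = (143 - 3q_N - 3q_L)q_L - 37q_L.
Setting the follower's marginal profit to zero, 106 - 3q_N - 6q_L = 0, i.e. q_L = (106 - 3q_N)/6.
Nimbus substitutes q_L(q_N) into its own profit: π_N = q_N(143 - 3q_N - (106 - 3q_N)/2) - 43q_N = (90 - (3/2)q_N)q_N - 43q_N.
Maximising: ∂π_N/∂q_N = 47 - 3q_N = 0, giving q_N = 47/3.
Then q_L = (106 - 3·(47/3))/6 = 59/6.

9.83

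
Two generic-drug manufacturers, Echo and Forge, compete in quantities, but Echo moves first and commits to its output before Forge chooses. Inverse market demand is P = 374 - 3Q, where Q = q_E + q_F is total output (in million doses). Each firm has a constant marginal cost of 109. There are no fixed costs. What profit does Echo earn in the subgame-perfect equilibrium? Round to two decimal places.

The follower Forge best-responds to any q_E: π_F = (374 - 3Q)q_F - 109q_F.
Follower FOC: 265 - 3q_E - 6q_F = 0, so q_F(q_E) = (265 - 3q_E)/6.
The leader anticipates this reaction. Substituting into P = 374 - 3Q gives P = 483/2 - (3/2)q_E, so π_E = (483/2 - (3/2)q_E)q_E - 109q_E.
The leader's first-order condition 265/2 - 3q_E = 0 yields q_E = 265/6.
Then q_F = (265 - 3·(265/6))/6 = 265/12.
Price P = 374 - 3·(265/4) = 701/4.
Echo's profit: (701/4 - 109)·(265/6) = 2926.0417.

2926.04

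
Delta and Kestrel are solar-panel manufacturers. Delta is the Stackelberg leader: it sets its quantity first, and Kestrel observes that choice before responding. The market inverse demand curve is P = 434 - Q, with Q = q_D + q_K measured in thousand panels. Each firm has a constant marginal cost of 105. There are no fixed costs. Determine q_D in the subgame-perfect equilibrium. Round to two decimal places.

164.50

The follower Kestrel best-responds to any q_D: π_K = (434 - Q)q_K - 105q_K.
Setting the follower's marginal profit to zero, 329 - q_D - 2q_K = 0, i.e. q_K = (329 - q_D)/2.
Delta substitutes q_K(q_D) into its own profit: π_D = q_D(434 - q_D - (329 - q_D)/2) - 105q_D = (539/2 - (1/2)q_D)q_D - 105q_D.
Leader FOC: 329/2 - q_D = 0, so q_D = 329/2.
Then q_K = (329 - 329/2)/2 = 329/4.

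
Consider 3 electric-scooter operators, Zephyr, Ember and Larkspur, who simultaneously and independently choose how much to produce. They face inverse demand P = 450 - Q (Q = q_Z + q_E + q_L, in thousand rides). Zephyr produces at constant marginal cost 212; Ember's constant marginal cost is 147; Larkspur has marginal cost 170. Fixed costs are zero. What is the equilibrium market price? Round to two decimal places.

244.75

Zephyr's profit: π_Z = (450 - Q)q_Z - (212q_Z). Setting ∂π_Z/∂q_Z = 0: 238 - 2q_Z - (q_E + q_L) = 0.
Ember's first-order condition: 303 - 2q_E - (q_Z + q_L) = 0.
Larkspur's first-order condition: 280 - 2q_L - (q_Z + q_E) = 0.
Adding the 3 conditions: 821 − 2Q − 2Q = 0, i.e. Q = 821/4.
Back-substituting: q_Z = (238 − 821/4) = 131/4, q_E = (303 − 821/4) = 391/4, q_L = (280 − 821/4) = 299/4.
Total output Q = 821/4, so price P = 450 - 821/4 = 979/4.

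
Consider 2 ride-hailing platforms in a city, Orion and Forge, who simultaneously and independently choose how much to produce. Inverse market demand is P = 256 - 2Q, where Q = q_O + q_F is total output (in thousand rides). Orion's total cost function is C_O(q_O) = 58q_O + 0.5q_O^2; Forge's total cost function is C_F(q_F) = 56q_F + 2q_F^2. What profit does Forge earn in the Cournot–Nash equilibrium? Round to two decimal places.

Orion's profit: π_O = (256 - 2Q)q_O - (58q_O + (1/2)q_O²). Setting ∂π_O/∂q_O = 0: 198 - 5q_O - 2(q_F) = 0.
Forge's profit: π_F = (256 - 2Q)q_F - (56q_F + 2q_F²). Setting ∂π_F/∂q_F = 0: 200 - 8q_F - 2(q_O) = 0.
Best responses: q_O = (198 - 2q_F)/5, q_F = (200 - 2q_O)/8.
Solving the pair: q_O = 296/9, q_F = 151/9.
Price P = 256 - 2·(149/3) = 470/3.
Forge's profit: (470/3)·(151/9) - 56·(151/9) - 2(151/9)² = 1125.9753.

1125.98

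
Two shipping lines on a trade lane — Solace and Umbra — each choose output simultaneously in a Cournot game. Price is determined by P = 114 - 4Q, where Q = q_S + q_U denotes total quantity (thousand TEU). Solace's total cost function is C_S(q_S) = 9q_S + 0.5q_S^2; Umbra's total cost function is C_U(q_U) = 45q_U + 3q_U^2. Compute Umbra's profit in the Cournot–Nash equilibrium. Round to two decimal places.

Solace's profit: π_S = (114 - 4Q)q_S - (9q_S + (1/2)q_S²). Setting ∂π_S/∂q_S = 0: 105 - 9q_S - 4(q_U) = 0.
Umbra's first-order condition: 69 - 14q_U - 4(q_S) = 0.
So q_S = (105 - 4q_U)/9 and q_U = (69 - 4q_S)/14.
Substituting one into the other gives q_S = 597/55 and q_U = 201/110.
Price P = 114 - 4·(279/22) = 696/11.
Umbra's profit: (696/11)·(201/110) - 45·(201/110) - 3(201/110)² = 23.3725.

23.37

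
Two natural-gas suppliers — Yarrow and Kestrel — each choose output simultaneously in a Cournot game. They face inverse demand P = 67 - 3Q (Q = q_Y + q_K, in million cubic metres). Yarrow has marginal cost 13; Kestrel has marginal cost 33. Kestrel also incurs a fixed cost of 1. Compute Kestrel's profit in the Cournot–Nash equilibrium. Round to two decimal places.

Yarrow's profit: π_Y = (67 - 3Q)q_Y - (13q_Y). Setting ∂π_Y/∂q_Y = 0: 54 - 6q_Y - 3(q_K) = 0.
Kestrel's first-order condition: 34 - 6q_K - 3(q_Y) = 0.
Best responses: q_Y = (54 - 3q_K)/6, q_K = (34 - 3q_Y)/6.
Substituting one into the other gives q_Y = 74/9 and q_K = 14/9.
Price P = 67 - 3·(88/9) = 113/3.
Kestrel's profit: (113/3 - 33)·(14/9) - 1 = 169/27.

6.26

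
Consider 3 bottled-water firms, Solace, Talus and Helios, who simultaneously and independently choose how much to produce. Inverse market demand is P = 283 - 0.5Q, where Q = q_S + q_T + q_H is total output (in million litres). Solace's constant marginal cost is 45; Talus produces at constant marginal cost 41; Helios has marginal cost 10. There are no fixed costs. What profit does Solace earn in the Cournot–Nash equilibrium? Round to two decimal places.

Solace's profit: π_S = (283 - 0.5Q)q_S - (45q_S). Setting ∂π_S/∂q_S = 0: 238 - q_S - (1/2)(q_T + q_H) = 0.
Talus's first-order condition: 242 - q_T - (1/2)(q_S + q_H) = 0.
Helios's profit: π_H = (283 - 0.5Q)q_H - (10q_H). Setting ∂π_H/∂q_H = 0: 273 - q_H - (1/2)(q_S + q_T) = 0.
Adding the 3 first-order conditions: 753 − 2Q = 0, so Q = 753/2.
Back-substituting: q_S = (238 − 753/4)/(1/2) = 199/2, q_T = (242 − 753/4)/(1/2) = 215/2, q_H = (273 − 753/4)/(1/2) = 339/2.
Price P = 283 - (1/2)·(753/2) = 379/4.
Solace's profit: (379/4 - 45)·(199/2) = 4950.1250.

4950.13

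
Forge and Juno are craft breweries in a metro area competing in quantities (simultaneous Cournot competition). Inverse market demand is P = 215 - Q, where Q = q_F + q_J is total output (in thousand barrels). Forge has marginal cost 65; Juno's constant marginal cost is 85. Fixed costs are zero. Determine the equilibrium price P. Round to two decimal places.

Forge's profit: π_F = (215 - Q)q_F - (65q_F). Setting ∂π_F/∂q_F = 0: 150 - 2q_F - (q_J) = 0.
Juno's first-order condition: 130 - 2q_J - (q_F) = 0.
So q_F = (150 - q_J)/2 and q_J = (130 - q_F)/2.
Solving the pair: q_F = 170/3, q_J = 110/3.
Total output Q = 280/3, so price P = 215 - 280/3 = 365/3.

121.67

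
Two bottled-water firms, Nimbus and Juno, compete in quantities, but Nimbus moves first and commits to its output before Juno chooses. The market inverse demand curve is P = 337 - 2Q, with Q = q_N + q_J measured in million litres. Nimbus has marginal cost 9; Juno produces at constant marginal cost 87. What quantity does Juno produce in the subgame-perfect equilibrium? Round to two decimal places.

11.75

The follower Juno best-responds to any q_N: π_J = (337 - 2Q)q_J - 87q_J.
Setting the follower's marginal profit to zero, 250 - 2q_N - 4q_J = 0, i.e. q_J = (250 - 2q_N)/4.
Nimbus substitutes q_J(q_N) into its own profit: π_N = q_N(337 - 2q_N - (250 - 2q_N)/2) - 9q_N = (212 - q_N)q_N - 9q_N.
The leader's first-order condition 203 - 2q_N = 0 yields q_N = 203/2.
Then q_J = (250 - 2·(203/2))/4 = 47/4.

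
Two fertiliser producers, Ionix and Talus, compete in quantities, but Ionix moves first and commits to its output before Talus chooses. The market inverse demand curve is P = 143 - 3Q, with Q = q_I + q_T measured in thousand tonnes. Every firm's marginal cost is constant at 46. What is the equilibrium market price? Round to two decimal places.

Solve by backward induction. Given q_I, the follower Talus maximises π_T = (143 - 3q_I - 3q_T)q_T - 46q_T.
Setting the follower's marginal profit to zero, 97 - 3q_I - 6q_T = 0, i.e. q_T = (97 - 3q_I)/6.
Ionix substitutes q_T(q_I) into its own profit: π_I = q_I(143 - 3q_I - (97 - 3q_I)/2) - 46q_I = (189/2 - (3/2)q_I)q_I - 46q_I.
Maximising: ∂π_I/∂q_I = 97/2 - 3q_I = 0, giving q_I = 97/6.
Then q_T = (97 - 3·(97/6))/6 = 97/12.
Total output Q = 97/4, so price P = 143 - 3·(97/4) = 281/4.

70.25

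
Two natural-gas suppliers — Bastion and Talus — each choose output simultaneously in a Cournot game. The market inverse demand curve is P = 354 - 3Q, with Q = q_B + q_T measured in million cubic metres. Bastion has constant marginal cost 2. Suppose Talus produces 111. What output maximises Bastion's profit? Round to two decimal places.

3.17

With the rival's output fixed at 111, Bastion's profit is π_B = (354 - 3·111 - 3q_B)q_B - (2q_B) = (21 - 3q_B)q_B - (2q_B).
∂π_B/∂q_B = 19 - 6q_B = 0, so q_B = 19/6.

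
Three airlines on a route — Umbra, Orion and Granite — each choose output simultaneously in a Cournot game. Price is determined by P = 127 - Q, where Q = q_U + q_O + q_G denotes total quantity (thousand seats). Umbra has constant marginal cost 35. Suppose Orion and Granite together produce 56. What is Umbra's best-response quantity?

With rivals' combined output fixed at 56, Umbra's profit is π_U = (127 - 56 - q_U)q_U - (35q_U) = (71 - q_U)q_U - (35q_U).
∂π_U/∂q_U = 36 - 2q_U = 0, so q_U = 18.

18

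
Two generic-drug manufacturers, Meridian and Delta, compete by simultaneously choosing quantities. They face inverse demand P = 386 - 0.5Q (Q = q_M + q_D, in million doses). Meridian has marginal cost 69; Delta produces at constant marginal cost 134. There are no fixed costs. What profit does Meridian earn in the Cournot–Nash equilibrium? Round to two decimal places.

32427.56

Meridian's profit: π_M = (386 - 0.5Q)q_M - (69q_M). Setting ∂π_M/∂q_M = 0: 317 - q_M - (1/2)(q_D) = 0.
Delta's profit: π_D = (386 - 0.5Q)q_D - (134q_D). Setting ∂π_D/∂q_D = 0: 252 - q_D - (1/2)(q_M) = 0.
Rearranging gives the reaction functions q_M = (317 - (1/2)q_D) and q_D = (252 - (1/2)q_M).
Substituting one into the other gives q_M = 764/3 and q_D = 374/3.
Price P = 386 - (1/2)·(1138/3) = 589/3.
Meridian's profit: (589/3 - 69)·(764/3) = 32427.5556.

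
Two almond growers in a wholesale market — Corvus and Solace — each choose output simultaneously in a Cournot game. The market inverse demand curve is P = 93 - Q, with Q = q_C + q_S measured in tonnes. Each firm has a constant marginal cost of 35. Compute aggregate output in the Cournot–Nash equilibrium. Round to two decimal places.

Each firm earns π_i = (93 - Q)q_i - 35q_i.
Setting ∂π_i/∂q_i = 0 with rivals' quantities fixed: 58 - 2q_i - q_j = 0.
With identical firms every q_j equals q_i, so q_j = q_i and 58 = 3q_i, giving q_i = 58/3.
Total output Q = 58/3 + 58/3 = 116/3.

38.67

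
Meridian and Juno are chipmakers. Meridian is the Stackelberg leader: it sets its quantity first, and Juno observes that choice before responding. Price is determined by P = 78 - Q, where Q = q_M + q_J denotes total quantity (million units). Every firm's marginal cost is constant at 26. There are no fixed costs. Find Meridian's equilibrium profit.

338

The follower Juno best-responds to any q_M: π_J = (78 - Q)q_J - 26q_J.
Setting the follower's marginal profit to zero, 52 - q_M - 2q_J = 0, i.e. q_J = (52 - q_M)/2.
Meridian substitutes q_J(q_M) into its own profit: π_M = q_M(78 - q_M - (52 - q_M)/2) - 26q_M = (52 - (1/2)q_M)q_M - 26q_M.
Leader FOC: 26 - q_M = 0, so q_M = 26.
Then q_J = (52 - 26)/2 = 13.
Price P = 78 - 39 = 39.
Meridian's profit: (39 - 26)·26 = 338.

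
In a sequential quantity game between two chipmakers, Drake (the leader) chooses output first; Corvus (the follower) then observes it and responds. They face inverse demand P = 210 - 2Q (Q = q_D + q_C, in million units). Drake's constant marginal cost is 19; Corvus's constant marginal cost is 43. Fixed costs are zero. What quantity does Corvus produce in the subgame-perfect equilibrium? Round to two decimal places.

14.88

Solve by backward induction. Given q_D, the follower Corvus maximises π_C = (210 - 2q_D - 2q_C)q_C - 43q_C.
∂π_C/∂q_C = 167 - 2q_D - 4q_C = 0 gives the reaction function q_C = (167 - 2q_D)/4.
Drake substitutes q_C(q_D) into its own profit: π_D = q_D(210 - 2q_D - (167 - 2q_D)/2) - 19q_D = (253/2 - q_D)q_D - 19q_D.
Maximising: ∂π_D/∂q_D = 215/2 - 2q_D = 0, giving q_D = 215/4.
Then q_C = (167 - 2·(215/4))/4 = 119/8.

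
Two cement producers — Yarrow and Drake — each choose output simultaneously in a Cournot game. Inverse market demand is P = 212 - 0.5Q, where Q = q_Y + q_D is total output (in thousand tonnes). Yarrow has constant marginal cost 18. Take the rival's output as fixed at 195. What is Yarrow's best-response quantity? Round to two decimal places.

With the rival's output fixed at 195, Yarrow's profit is π_Y = (212 - (1/2)·195 - (1/2)q_Y)q_Y - (18q_Y) = (229/2 - (1/2)q_Y)q_Y - (18q_Y).
∂π_Y/∂q_Y = 193/2 - q_Y = 0, so q_Y = 193/2.

96.50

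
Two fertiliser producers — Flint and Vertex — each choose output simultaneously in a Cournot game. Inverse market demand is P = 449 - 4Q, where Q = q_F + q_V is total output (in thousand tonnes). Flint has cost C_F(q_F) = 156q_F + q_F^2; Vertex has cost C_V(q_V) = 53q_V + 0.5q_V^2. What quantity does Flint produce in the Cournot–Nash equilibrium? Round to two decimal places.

Flint's profit: π_F = (449 - 4Q)q_F - (156q_F + q_F²). Setting ∂π_F/∂q_F = 0: 293 - 10q_F - 4(q_V) = 0.
Vertex's profit: π_V = (449 - 4Q)q_V - (53q_V + (1/2)q_V²). Setting ∂π_V/∂q_V = 0: 396 - 9q_V - 4(q_F) = 0.
So q_F = (293 - 4q_V)/10 and q_V = (396 - 4q_F)/9.
Solving the pair: q_F = 1053/74, q_V = 1394/37.

14.23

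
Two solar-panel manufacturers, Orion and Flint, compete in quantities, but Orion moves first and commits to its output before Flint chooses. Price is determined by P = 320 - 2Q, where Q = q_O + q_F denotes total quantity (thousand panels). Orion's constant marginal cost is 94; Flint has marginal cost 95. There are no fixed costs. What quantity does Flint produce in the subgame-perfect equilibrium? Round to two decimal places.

27.88

The follower Flint best-responds to any q_O: π_F = (320 - 2Q)q_F - 95q_F.
Setting the follower's marginal profit to zero, 225 - 2q_O - 4q_F = 0, i.e. q_F = (225 - 2q_O)/4.
Orion substitutes q_F(q_O) into its own profit: π_O = q_O(320 - 2q_O - (225 - 2q_O)/2) - 94q_O = (415/2 - q_O)q_O - 94q_O.
Maximising: ∂π_O/∂q_O = 227/2 - 2q_O = 0, giving q_O = 227/4.
Then q_F = (225 - 2·(227/4))/4 = 223/8.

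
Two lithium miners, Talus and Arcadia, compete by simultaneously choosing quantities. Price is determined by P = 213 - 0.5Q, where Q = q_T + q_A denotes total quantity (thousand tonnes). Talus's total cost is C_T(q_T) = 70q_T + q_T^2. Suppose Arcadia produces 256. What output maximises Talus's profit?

5

With the rival's output fixed at 256, Talus's profit is π_T = (213 - (1/2)·256 - (1/2)q_T)q_T - (70q_T + q_T²) = (85 - (1/2)q_T)q_T - (70q_T + q_T²).
∂π_T/∂q_T = 15 - 3q_T = 0, so q_T = 5.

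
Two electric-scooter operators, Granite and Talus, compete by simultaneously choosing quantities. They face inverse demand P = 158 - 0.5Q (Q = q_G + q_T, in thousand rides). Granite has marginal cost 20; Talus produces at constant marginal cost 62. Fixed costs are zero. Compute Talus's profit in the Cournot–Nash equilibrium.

Granite's profit: π_G = (158 - 0.5Q)q_G - (20q_G). Setting ∂π_G/∂q_G = 0: 138 - q_G - (1/2)(q_T) = 0.
Talus's first-order condition: 96 - q_T - (1/2)(q_G) = 0.
Rearranging gives the reaction functions q_G = (138 - (1/2)q_T) and q_T = (96 - (1/2)q_G).
Solving the pair: q_G = 120, q_T = 36.
Price P = 158 - (1/2)·156 = 80.
Talus's profit: (80 - 62)·36 = 648.

648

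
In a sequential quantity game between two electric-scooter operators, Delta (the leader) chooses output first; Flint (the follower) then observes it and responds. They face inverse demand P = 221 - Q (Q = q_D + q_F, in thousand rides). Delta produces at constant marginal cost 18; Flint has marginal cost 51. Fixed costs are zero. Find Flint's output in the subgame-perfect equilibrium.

26

The follower Flint best-responds to any q_D: π_F = (221 - Q)q_F - 51q_F.
∂π_F/∂q_F = 170 - q_D - 2q_F = 0 gives the reaction function q_F = (170 - q_D)/2.
The leader anticipates this reaction. Substituting into P = 221 - Q gives P = 136 - (1/2)q_D, so π_D = (136 - (1/2)q_D)q_D - 18q_D.
Maximising: ∂π_D/∂q_D = 118 - q_D = 0, giving q_D = 118.
Then q_F = (170 - 118)/2 = 26.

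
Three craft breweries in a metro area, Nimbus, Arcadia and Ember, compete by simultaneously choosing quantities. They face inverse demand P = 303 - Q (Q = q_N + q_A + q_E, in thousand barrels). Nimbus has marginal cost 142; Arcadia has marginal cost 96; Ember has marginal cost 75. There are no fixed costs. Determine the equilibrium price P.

154

Nimbus's profit: π_N = (303 - Q)q_N - (142q_N). Setting ∂π_N/∂q_N = 0: 161 - 2q_N - (q_A + q_E) = 0.
Arcadia's first-order condition: 207 - 2q_A - (q_N + q_E) = 0.
Ember's profit: π_E = (303 - Q)q_E - (75q_E). Setting ∂π_E/∂q_E = 0: 228 - 2q_E - (q_N + q_A) = 0.
Adding the 3 first-order conditions: 596 − 4Q = 0, so Q = 149.
Back-substituting: q_N = (161 − 149) = 12, q_A = (207 − 149) = 58, q_E = (228 − 149) = 79.
Total output Q = 149, so price P = 303 - 149 = 154.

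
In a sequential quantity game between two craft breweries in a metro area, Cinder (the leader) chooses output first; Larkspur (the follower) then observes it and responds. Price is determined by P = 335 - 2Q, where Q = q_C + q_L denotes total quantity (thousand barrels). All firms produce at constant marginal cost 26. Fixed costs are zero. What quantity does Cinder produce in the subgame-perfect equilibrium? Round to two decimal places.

77.25

Solve by backward induction. Given q_C, the follower Larkspur maximises π_L = (335 - 2q_C - 2q_L)q_L - 26q_L.
Follower FOC: 309 - 2q_C - 4q_L = 0, so q_L(q_C) = (309 - 2q_C)/4.
The leader anticipates this reaction. Substituting into P = 335 - 2Q gives P = 361/2 - q_C, so π_C = (361/2 - q_C)q_C - 26q_C.
The leader's first-order condition 309/2 - 2q_C = 0 yields q_C = 309/4.
Then q_L = (309 - 2·(309/4))/4 = 309/8.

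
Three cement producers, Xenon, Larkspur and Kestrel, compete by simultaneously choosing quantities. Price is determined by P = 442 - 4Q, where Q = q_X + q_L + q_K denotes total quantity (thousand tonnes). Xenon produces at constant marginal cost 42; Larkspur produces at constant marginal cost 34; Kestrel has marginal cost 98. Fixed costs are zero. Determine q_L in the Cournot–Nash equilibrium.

30

Xenon's profit: π_X = (442 - 4Q)q_X - (42q_X). Setting ∂π_X/∂q_X = 0: 400 - 8q_X - 4(q_L + q_K) = 0.
Larkspur's first-order condition: 408 - 8q_L - 4(q_X + q_K) = 0.
Kestrel's profit: π_K = (442 - 4Q)q_K - (98q_K). Setting ∂π_K/∂q_K = 0: 344 - 8q_K - 4(q_X + q_L) = 0.
Adding the 3 first-order conditions: 1152 − 16Q = 0, so Q = 72.
Back-substituting: q_X = (400 − 288)/4 = 28, q_L = (408 − 288)/4 = 30, q_K = (344 − 288)/4 = 14.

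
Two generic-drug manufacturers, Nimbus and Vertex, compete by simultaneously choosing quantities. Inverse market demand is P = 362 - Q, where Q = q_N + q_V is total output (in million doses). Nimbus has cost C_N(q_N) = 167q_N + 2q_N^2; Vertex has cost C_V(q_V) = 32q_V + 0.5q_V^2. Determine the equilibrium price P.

242

Nimbus's profit: π_N = (362 - Q)q_N - (167q_N + 2q_N²). Setting ∂π_N/∂q_N = 0: 195 - 6q_N - (q_V) = 0.
Vertex's profit: π_V = (362 - Q)q_V - (32q_V + (1/2)q_V²). Setting ∂π_V/∂q_V = 0: 330 - 3q_V - (q_N) = 0.
Best responses: q_N = (195 - q_V)/6, q_V = (330 - q_N)/3.
Substituting one into the other gives q_N = 15 and q_V = 105.
Total output Q = 120, so price P = 362 - 120 = 242.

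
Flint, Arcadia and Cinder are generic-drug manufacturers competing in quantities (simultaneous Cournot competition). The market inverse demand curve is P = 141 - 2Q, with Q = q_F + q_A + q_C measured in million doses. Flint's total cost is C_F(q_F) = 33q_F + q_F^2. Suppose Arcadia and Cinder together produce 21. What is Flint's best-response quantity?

With rivals' combined output fixed at 21, Flint's profit is π_F = (141 - 2·21 - 2q_F)q_F - (33q_F + q_F²) = (99 - 2q_F)q_F - (33q_F + q_F²).
∂π_F/∂q_F = 66 - 6q_F = 0, so q_F = 11.

11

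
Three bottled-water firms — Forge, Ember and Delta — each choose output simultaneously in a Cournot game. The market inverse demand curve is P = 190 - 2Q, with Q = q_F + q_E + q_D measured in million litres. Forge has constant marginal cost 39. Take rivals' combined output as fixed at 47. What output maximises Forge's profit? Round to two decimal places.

14.25

With rivals' combined output fixed at 47, Forge's profit is π_F = (190 - 2·47 - 2q_F)q_F - (39q_F) = (96 - 2q_F)q_F - (39q_F).
∂π_F/∂q_F = 57 - 4q_F = 0, so q_F = 57/4.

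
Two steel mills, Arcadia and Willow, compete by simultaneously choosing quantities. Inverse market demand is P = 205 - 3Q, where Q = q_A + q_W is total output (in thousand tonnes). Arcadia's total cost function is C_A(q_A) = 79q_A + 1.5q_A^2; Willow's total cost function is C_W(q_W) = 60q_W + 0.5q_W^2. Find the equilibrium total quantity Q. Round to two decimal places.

Arcadia's profit: π_A = (205 - 3Q)q_A - (79q_A + (3/2)q_A²). Setting ∂π_A/∂q_A = 0: 126 - 9q_A - 3(q_W) = 0.
Willow's profit: π_W = (205 - 3Q)q_W - (60q_W + (1/2)q_W²). Setting ∂π_W/∂q_W = 0: 145 - 7q_W - 3(q_A) = 0.
So q_A = (126 - 3q_W)/9 and q_W = (145 - 3q_A)/7.
Solving the pair: q_A = 149/18, q_W = 103/6.
Total output Q = 149/18 + 103/6 = 229/9.

25.44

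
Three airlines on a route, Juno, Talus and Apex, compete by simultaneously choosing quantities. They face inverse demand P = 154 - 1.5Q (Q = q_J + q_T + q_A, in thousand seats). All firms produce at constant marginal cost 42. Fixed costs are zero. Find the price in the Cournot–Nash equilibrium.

70

A representative firm's profit is π_i = q_i(154 - 1.5Q) - 42q_i.
First-order condition (treating rivals' output as given): 112 - 3q_i - (3/2)·Σ_{j≠i} q_j = 0.
With identical firms every q_j equals q_i, so Σ_{j≠i} q_j = 2q_i and 112 = 6q_i, giving q_i = 56/3.
Total output Q = 56, so price P = 154 - (3/2)·56 = 70.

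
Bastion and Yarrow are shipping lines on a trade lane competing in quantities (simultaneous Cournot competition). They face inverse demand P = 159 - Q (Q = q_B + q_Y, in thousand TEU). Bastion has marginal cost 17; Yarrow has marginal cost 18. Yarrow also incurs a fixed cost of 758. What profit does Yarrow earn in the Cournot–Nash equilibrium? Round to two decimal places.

1419.78

Bastion's profit: π_B = (159 - Q)q_B - (17q_B). Setting ∂π_B/∂q_B = 0: 142 - 2q_B - (q_Y) = 0.
Yarrow's first-order condition: 141 - 2q_Y - (q_B) = 0.
Best responses: q_B = (142 - q_Y)/2, q_Y = (141 - q_B)/2.
Solving the pair: q_B = 143/3, q_Y = 140/3.
Price P = 159 - 283/3 = 194/3.
Yarrow's profit: (194/3 - 18)·(140/3) - 758 = 1419.7778.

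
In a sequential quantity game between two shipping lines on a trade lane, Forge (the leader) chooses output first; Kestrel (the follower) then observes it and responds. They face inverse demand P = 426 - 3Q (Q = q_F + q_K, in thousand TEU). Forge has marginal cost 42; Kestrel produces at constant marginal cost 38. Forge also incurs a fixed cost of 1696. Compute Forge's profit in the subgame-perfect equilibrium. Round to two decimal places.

Solve by backward induction. Given q_F, the follower Kestrel maximises π_K = (426 - 3q_F - 3q_K)q_K - 38q_K.
Follower FOC: 388 - 3q_F - 6q_K = 0, so q_K(q_F) = (388 - 3q_F)/6.
Forge substitutes q_K(q_F) into its own profit: π_F = q_F(426 - 3q_F - (388 - 3q_F)/2) - 42q_F = (232 - (3/2)q_F)q_F - 42q_F.
The leader's first-order condition 190 - 3q_F = 0 yields q_F = 190/3.
Then q_K = (388 - 3·(190/3))/6 = 33.
Price P = 426 - 3·(289/3) = 137.
Forge's profit: (137 - 42)·(190/3) - 1696 = 4320.6667.

4320.67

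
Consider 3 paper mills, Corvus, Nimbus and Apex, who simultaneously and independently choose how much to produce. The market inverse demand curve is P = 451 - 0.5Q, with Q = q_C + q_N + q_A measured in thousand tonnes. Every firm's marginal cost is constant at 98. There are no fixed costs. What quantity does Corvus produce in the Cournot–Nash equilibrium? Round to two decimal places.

176.50

Each firm earns π_i = (451 - 0.5Q)q_i - 98q_i.
First-order condition (treating rivals' output as given): 353 - q_i - (1/2)·Σ_{j≠i} q_j = 0.
By symmetry each firm produces the same amount; substituting Σ_{j≠i} q_j = 2q_i yields q_i = 353/2.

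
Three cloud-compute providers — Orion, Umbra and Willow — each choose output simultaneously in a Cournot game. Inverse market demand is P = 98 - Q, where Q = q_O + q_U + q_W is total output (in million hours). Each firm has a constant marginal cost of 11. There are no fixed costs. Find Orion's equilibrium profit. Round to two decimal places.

A representative firm's profit is π_i = q_i(98 - Q) - 11q_i.
First-order condition (treating rivals' output as given): 87 - 2q_i - Σ_{j≠i} q_j = 0.
With identical firms every q_j equals q_i, so Σ_{j≠i} q_j = 2q_i and 87 = 4q_i, giving q_i = 87/4.
Price P = 98 - 261/4 = 131/4.
Orion's profit: (131/4 - 11)·(87/4) = 473.0625.

473.06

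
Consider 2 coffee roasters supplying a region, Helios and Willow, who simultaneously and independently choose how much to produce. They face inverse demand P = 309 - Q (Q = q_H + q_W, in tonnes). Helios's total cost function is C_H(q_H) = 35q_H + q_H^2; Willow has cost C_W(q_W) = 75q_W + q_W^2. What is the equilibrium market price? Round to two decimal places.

207.40

Helios's profit: π_H = (309 - Q)q_H - (35q_H + q_H²). Setting ∂π_H/∂q_H = 0: 274 - 4q_H - (q_W) = 0.
Willow's first-order condition: 234 - 4q_W - (q_H) = 0.
So q_H = (274 - q_W)/4 and q_W = (234 - q_H)/4.
Solving the pair: q_H = 862/15, q_W = 662/15.
Total output Q = 508/5, so price P = 309 - 508/5 = 1037/5.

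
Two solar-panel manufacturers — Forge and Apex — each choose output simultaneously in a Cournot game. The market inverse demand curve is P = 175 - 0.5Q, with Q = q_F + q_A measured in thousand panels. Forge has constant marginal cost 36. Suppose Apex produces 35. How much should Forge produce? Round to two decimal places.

121.50

With the rival's output fixed at 35, Forge's profit is π_F = (175 - (1/2)·35 - (1/2)q_F)q_F - (36q_F) = (315/2 - (1/2)q_F)q_F - (36q_F).
∂π_F/∂q_F = 243/2 - q_F = 0, so q_F = 243/2.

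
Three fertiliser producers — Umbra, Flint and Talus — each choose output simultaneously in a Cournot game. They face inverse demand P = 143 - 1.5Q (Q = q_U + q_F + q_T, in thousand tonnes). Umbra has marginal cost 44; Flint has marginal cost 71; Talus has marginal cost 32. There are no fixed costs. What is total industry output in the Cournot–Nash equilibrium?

47

Umbra's profit: π_U = (143 - 1.5Q)q_U - (44q_U). Setting ∂π_U/∂q_U = 0: 99 - 3q_U - (3/2)(q_F + q_T) = 0.
Flint's first-order condition: 72 - 3q_F - (3/2)(q_U + q_T) = 0.
Talus's first-order condition: 111 - 3q_T - (3/2)(q_U + q_F) = 0.
Adding the 3 first-order conditions: 282 − 6Q = 0, so Q = 47.
Back-substituting: q_U = (99 − 141/2)/(3/2) = 19, q_F = (72 − 141/2)/(3/2) = 1, q_T = (111 − 141/2)/(3/2) = 27.
Total output Q = 19 + 1 + 27 = 47.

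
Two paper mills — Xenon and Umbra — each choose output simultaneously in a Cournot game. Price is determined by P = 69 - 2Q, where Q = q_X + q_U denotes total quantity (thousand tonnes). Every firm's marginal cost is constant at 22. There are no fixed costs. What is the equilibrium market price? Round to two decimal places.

Each firm earns π_i = (69 - 2Q)q_i - 22q_i.
Setting ∂π_i/∂q_i = 0 with rivals' quantities fixed: 47 - 4q_i - 2q_j = 0.
By symmetry each firm produces the same amount; substituting q_j = q_i yields q_i = 47/6.
Total output Q = 47/3, so price P = 69 - 2·(47/3) = 113/3.

37.67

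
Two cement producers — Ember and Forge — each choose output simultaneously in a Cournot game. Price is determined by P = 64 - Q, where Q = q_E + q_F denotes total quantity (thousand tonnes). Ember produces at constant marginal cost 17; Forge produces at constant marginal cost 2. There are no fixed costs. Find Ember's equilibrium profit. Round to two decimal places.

Ember's profit: π_E = (64 - Q)q_E - (17q_E). Setting ∂π_E/∂q_E = 0: 47 - 2q_E - (q_F) = 0.
Forge's profit: π_F = (64 - Q)q_F - (2q_F). Setting ∂π_F/∂q_F = 0: 62 - 2q_F - (q_E) = 0.
Best responses: q_E = (47 - q_F)/2, q_F = (62 - q_E)/2.
Solving the pair: q_E = 32/3, q_F = 77/3.
Price P = 64 - 109/3 = 83/3.
Ember's profit: (83/3 - 17)·(32/3) = 1024/9.

113.78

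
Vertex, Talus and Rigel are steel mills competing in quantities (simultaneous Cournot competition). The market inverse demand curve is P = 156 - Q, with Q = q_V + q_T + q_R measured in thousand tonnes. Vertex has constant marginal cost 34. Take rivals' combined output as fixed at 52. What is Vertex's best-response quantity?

With rivals' combined output fixed at 52, Vertex's profit is π_V = (156 - 52 - q_V)q_V - (34q_V) = (104 - q_V)q_V - (34q_V).
∂π_V/∂q_V = 70 - 2q_V = 0, so q_V = 35.

35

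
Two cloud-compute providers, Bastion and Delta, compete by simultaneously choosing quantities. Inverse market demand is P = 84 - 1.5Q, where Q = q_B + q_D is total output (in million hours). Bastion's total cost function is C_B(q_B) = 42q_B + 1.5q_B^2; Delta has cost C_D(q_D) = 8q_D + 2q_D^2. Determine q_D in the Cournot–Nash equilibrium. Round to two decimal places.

Bastion's profit: π_B = (84 - 1.5Q)q_B - (42q_B + (3/2)q_B²). Setting ∂π_B/∂q_B = 0: 42 - 6q_B - (3/2)(q_D) = 0.
Delta's profit: π_D = (84 - 1.5Q)q_D - (8q_D + 2q_D²). Setting ∂π_D/∂q_D = 0: 76 - 7q_D - (3/2)(q_B) = 0.
So q_B = (42 - (3/2)q_D)/6 and q_D = (76 - (3/2)q_B)/7.
Solving the pair: q_B = 240/53, q_D = 524/53.

9.89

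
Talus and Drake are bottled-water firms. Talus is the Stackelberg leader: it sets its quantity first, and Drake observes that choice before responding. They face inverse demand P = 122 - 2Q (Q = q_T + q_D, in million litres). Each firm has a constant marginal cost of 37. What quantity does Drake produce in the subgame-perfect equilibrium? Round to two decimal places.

10.63

Solve by backward induction. Given q_T, the follower Drake maximises π_D = (122 - 2q_T - 2q_D)q_D - 37q_D.
Setting the follower's marginal profit to zero, 85 - 2q_T - 4q_D = 0, i.e. q_D = (85 - 2q_T)/4.
The leader anticipates this reaction. Substituting into P = 122 - 2Q gives P = 159/2 - q_T, so π_T = (159/2 - q_T)q_T - 37q_T.
The leader's first-order condition 85/2 - 2q_T = 0 yields q_T = 85/4.
Then q_D = (85 - 2·(85/4))/4 = 85/8.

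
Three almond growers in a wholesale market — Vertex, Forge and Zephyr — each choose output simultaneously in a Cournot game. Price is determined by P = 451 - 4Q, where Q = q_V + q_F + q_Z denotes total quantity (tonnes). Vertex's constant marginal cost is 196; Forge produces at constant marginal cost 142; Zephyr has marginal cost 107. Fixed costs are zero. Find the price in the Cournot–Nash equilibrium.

Vertex's profit: π_V = (451 - 4Q)q_V - (196q_V). Setting ∂π_V/∂q_V = 0: 255 - 8q_V - 4(q_F + q_Z) = 0.
Forge's first-order condition: 309 - 8q_F - 4(q_V + q_Z) = 0.
Zephyr's profit: π_Z = (451 - 4Q)q_Z - (107q_Z). Setting ∂π_Z/∂q_Z = 0: 344 - 8q_Z - 4(q_V + q_F) = 0.
Adding the 3 conditions: 908 − 8Q − 8Q = 0, i.e. Q = 227/4.
Back-substituting: q_V = (255 − 227)/4 = 7, q_F = (309 − 227)/4 = 41/2, q_Z = (344 − 227)/4 = 117/4.
Total output Q = 227/4, so price P = 451 - 4·(227/4) = 224.

224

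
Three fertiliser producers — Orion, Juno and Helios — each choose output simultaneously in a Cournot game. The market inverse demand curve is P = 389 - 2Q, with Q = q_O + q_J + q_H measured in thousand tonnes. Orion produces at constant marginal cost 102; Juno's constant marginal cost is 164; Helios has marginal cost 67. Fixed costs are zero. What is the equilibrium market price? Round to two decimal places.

Orion's profit: π_O = (389 - 2Q)q_O - (102q_O). Setting ∂π_O/∂q_O = 0: 287 - 4q_O - 2(q_J + q_H) = 0.
Juno's first-order condition: 225 - 4q_J - 2(q_O + q_H) = 0.
Helios's profit: π_H = (389 - 2Q)q_H - (67q_H). Setting ∂π_H/∂q_H = 0: 322 - 4q_H - 2(q_O + q_J) = 0.
Adding the 3 first-order conditions: 834 − 8Q = 0, so Q = 417/4.
Back-substituting: q_O = (287 − 417/2)/2 = 157/4, q_J = (225 − 417/2)/2 = 33/4, q_H = (322 − 417/2)/2 = 227/4.
Total output Q = 417/4, so price P = 389 - 2·(417/4) = 361/2.

180.50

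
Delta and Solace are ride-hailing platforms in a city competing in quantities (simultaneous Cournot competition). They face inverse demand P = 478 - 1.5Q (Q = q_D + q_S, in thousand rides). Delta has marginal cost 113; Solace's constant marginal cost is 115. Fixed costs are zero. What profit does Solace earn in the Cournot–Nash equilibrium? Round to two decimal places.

9653.41

Delta's profit: π_D = (478 - 1.5Q)q_D - (113q_D). Setting ∂π_D/∂q_D = 0: 365 - 3q_D - (3/2)(q_S) = 0.
Solace's first-order condition: 363 - 3q_S - (3/2)(q_D) = 0.
Best responses: q_D = (365 - (3/2)q_S)/3, q_S = (363 - (3/2)q_D)/3.
Solving the pair: q_D = 734/9, q_S = 722/9.
Price P = 478 - (3/2)·(1456/9) = 706/3.
Solace's profit: (706/3 - 115)·(722/9) = 9653.4074.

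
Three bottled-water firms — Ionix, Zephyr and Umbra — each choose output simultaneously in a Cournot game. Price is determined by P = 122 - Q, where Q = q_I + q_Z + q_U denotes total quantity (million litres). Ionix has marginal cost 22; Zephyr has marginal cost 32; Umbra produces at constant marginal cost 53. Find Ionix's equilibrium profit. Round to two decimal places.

Ionix's profit: π_I = (122 - Q)q_I - (22q_I). Setting ∂π_I/∂q_I = 0: 100 - 2q_I - (q_Z + q_U) = 0.
Zephyr's first-order condition: 90 - 2q_Z - (q_I + q_U) = 0.
Umbra's profit: π_U = (122 - Q)q_U - (53q_U). Setting ∂π_U/∂q_U = 0: 69 - 2q_U - (q_I + q_Z) = 0.
Adding the 3 first-order conditions: 259 − 4Q = 0, so Q = 259/4.
Back-substituting: q_I = (100 − 259/4) = 141/4, q_Z = (90 − 259/4) = 101/4, q_U = (69 − 259/4) = 17/4.
Price P = 122 - 259/4 = 229/4.
Ionix's profit: (229/4 - 22)·(141/4) = 1242.5625.

1242.56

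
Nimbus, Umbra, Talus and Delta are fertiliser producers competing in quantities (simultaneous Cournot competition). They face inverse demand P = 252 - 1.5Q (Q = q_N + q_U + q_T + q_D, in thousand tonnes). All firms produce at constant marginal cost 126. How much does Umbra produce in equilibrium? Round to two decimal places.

Each firm earns π_i = (252 - 1.5Q)q_i - 126q_i.
Setting ∂π_i/∂q_i = 0 with rivals' quantities fixed: 126 - 3q_i - (3/2)·Σ_{j≠i} q_j = 0.
With identical firms every q_j equals q_i, so Σ_{j≠i} q_j = 3q_i and 126 = (15/2)q_i, giving q_i = 84/5.

16.80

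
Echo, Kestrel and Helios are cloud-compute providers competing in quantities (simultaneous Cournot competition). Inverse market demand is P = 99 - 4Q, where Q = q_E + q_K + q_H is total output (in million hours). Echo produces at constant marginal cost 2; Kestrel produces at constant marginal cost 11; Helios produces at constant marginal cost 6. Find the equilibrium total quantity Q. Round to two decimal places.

17.38

Echo's profit: π_E = (99 - 4Q)q_E - (2q_E). Setting ∂π_E/∂q_E = 0: 97 - 8q_E - 4(q_K + q_H) = 0.
Kestrel's profit: π_K = (99 - 4Q)q_K - (11q_K). Setting ∂π_K/∂q_K = 0: 88 - 8q_K - 4(q_E + q_H) = 0.
Helios's profit: π_H = (99 - 4Q)q_H - (6q_H). Setting ∂π_H/∂q_H = 0: 93 - 8q_H - 4(q_E + q_K) = 0.
Adding the 3 first-order conditions: 278 − 16Q = 0, so Q = 139/8.
Back-substituting: q_E = (97 − 139/2)/4 = 55/8, q_K = (88 − 139/2)/4 = 37/8, q_H = (93 − 139/2)/4 = 47/8.
Total output Q = 55/8 + 37/8 + 47/8 = 139/8.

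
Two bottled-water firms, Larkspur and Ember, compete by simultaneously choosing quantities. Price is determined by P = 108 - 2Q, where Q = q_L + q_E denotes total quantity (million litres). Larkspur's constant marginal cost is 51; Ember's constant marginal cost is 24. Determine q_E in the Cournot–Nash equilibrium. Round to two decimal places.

Larkspur's profit: π_L = (108 - 2Q)q_L - (51q_L). Setting ∂π_L/∂q_L = 0: 57 - 4q_L - 2(q_E) = 0.
Ember's first-order condition: 84 - 4q_E - 2(q_L) = 0.
Best responses: q_L = (57 - 2q_E)/4, q_E = (84 - 2q_L)/4.
Substituting one into the other gives q_L = 5 and q_E = 37/2.

18.50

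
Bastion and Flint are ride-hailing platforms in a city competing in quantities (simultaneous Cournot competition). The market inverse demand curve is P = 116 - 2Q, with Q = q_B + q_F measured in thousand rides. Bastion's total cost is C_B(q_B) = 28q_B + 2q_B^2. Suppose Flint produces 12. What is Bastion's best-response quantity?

8

With the rival's output fixed at 12, Bastion's profit is π_B = (116 - 2·12 - 2q_B)q_B - (28q_B + 2q_B²) = (92 - 2q_B)q_B - (28q_B + 2q_B²).
∂π_B/∂q_B = 64 - 8q_B = 0, so q_B = 8.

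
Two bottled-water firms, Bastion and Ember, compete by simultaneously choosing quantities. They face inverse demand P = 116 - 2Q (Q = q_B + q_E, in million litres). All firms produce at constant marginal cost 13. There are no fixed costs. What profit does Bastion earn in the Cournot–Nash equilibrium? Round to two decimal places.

589.39

A representative firm's profit is π_i = q_i(116 - 2Q) - 13q_i.
First-order condition (treating rivals' output as given): 103 - 4q_i - 2q_j = 0.
By symmetry each firm produces the same amount; substituting q_j = q_i yields q_i = 103/6.
Price P = 116 - 2·(103/3) = 142/3.
Bastion's profit: (142/3 - 13)·(103/6) = 589.3889.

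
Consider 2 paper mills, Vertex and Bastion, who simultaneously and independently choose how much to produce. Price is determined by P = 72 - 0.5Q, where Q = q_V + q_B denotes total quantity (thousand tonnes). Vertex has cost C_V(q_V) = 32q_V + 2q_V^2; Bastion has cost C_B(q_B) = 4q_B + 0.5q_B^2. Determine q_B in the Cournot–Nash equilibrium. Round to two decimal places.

32.82

Vertex's profit: π_V = (72 - 0.5Q)q_V - (32q_V + 2q_V²). Setting ∂π_V/∂q_V = 0: 40 - 5q_V - (1/2)(q_B) = 0.
Bastion's first-order condition: 68 - 2q_B - (1/2)(q_V) = 0.
Best responses: q_V = (40 - (1/2)q_B)/5, q_B = (68 - (1/2)q_V)/2.
Substituting one into the other gives q_V = 184/39 and q_B = 1280/39.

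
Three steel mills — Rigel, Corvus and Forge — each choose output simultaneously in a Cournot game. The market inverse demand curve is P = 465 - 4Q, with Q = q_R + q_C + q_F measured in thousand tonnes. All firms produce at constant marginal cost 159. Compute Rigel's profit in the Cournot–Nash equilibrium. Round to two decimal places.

Each firm earns π_i = (465 - 4Q)q_i - 159q_i.
First-order condition (treating rivals' output as given): 306 - 8q_i - 4·Σ_{j≠i} q_j = 0.
With identical firms every q_j equals q_i, so Σ_{j≠i} q_j = 2q_i and 306 = 16q_i, giving q_i = 153/8.
Price P = 465 - 4·(459/8) = 471/2.
Rigel's profit: (471/2 - 159)·(153/8) = 1463.0625.

1463.06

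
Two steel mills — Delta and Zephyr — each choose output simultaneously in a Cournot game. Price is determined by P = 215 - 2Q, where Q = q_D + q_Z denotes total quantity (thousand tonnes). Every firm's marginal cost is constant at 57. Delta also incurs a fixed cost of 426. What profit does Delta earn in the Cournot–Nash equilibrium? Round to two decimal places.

960.89

Each firm earns π_i = (215 - 2Q)q_i - 57q_i.
Setting ∂π_i/∂q_i = 0 with rivals' quantities fixed: 158 - 4q_i - 2q_j = 0.
With identical firms every q_j equals q_i, so q_j = q_i and 158 = 6q_i, giving q_i = 79/3.
Price P = 215 - 2·(158/3) = 329/3.
Delta's profit: (329/3 - 57)·(79/3) - 426 = 960.8889.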